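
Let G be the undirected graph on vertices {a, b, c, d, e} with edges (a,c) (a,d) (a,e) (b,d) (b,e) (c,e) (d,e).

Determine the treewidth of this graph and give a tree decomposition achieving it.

Treewidth 2.
One such decomposition:
Bags: B1 = {a, c, e}  B2 = {a, d, e}  B3 = {b, d, e}
Tree: B1–B2, B2–B3

Each bag holds 3 vertices, so the decomposition has width 2, which upper-bounds the treewidth. On the other hand G contains the 3-clique {a, d, e}. A clique must lie in a single bag of any decomposition, so no decomposition can have width below 2. The upper and lower bounds meet at 2, so that is the treewidth.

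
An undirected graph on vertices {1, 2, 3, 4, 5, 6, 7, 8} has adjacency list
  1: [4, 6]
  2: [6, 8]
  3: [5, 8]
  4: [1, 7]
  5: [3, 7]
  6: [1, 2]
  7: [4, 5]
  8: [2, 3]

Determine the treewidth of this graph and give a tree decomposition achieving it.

Treewidth 2.
Bags: B1 = {1, 4, 6}  B2 = {2, 4, 6}  B3 = {2, 4, 8}  B4 = {3, 4, 8}  B5 = {3, 4, 5}  B6 = {4, 5, 7}
Tree: B1–B2, B2–B3, B3–B4, B4–B5, B5–B6

The largest bag has 3 vertices, giving width 2; this decomposition certifies tw(G) ≤ 2. Since 4–1–6–2–8–3–5–7–4 is a cycle in G, G is not acyclic. Forests are exactly the graphs of treewidth ≤ 1, so tw(G) ≥ 2. Therefore the treewidth is 2.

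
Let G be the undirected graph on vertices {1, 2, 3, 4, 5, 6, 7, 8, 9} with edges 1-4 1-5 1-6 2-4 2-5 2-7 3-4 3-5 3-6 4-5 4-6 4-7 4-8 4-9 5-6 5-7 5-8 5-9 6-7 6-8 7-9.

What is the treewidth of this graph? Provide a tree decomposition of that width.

Every bag has size at most 4, so the width is 4 − 1 = 3 and tw(G) ≤ 3. On the other hand G contains the 4-clique {4, 5, 7, 9}. A clique must lie in a single bag of any decomposition, so no decomposition can have width below 3. Hence tw(G) = 3 exactly.

Treewidth 3.
One such decomposition:
Bags: B1 = {3, 4, 5, 6}  B2 = {4, 5, 6, 7}  B3 = {1, 4, 5, 6}  B4 = {4, 5, 6, 8}  B5 = {2, 4, 5, 7}  B6 = {4, 5, 7, 9}
Tree: B1–B2, B1–B3, B1–B4, B2–B5, B2–B6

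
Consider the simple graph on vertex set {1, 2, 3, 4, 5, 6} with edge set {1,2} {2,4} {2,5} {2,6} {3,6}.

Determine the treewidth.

A width-1 tree decomposition is:
Bags: B1 = {1, 2}  B2 = {2, 6}  B3 = {3, 6}  B4 = {2, 5}  B5 = {2, 4}
Tree: B1–B2, B2–B3, B2–B4, B4–B5
Each bag holds 2 vertices, so the decomposition has width 1, which upper-bounds the treewidth. Since G has at least one edge (e.g. 1–2), it is not an edgeless graph, so tw(G) ≥ 1. Hence tw(G) = 1 exactly.

1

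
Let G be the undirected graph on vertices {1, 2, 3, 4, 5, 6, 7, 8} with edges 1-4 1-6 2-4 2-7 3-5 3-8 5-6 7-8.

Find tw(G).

A width-2 tree decomposition is:
Bags: B1 = {3, 5, 6}  B2 = {1, 3, 6}  B3 = {1, 3, 4}  B4 = {2, 3, 4}  B5 = {2, 3, 7}  B6 = {3, 7, 8}
Tree: B1–B2, B2–B3, B3–B4, B4–B5, B5–B6
Every bag has size at most 3, so the width is 3 − 1 = 2 and tw(G) ≤ 2. For the lower bound, G contains the cycle 3–5–6–1–4–2–7–8–3, so G is not a forest; only forests have treewidth ≤ 1, hence tw(G) ≥ 2. Therefore the treewidth is 2.

2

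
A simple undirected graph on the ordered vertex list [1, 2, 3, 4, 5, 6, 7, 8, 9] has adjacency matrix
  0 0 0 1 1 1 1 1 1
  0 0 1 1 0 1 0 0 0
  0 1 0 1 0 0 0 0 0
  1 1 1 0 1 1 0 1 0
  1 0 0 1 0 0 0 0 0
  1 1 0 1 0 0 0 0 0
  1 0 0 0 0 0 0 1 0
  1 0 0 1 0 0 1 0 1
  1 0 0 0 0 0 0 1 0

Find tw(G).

2

A width-2 tree decomposition is:
Bags: B1 = {1, 4, 6}  B2 = {1, 4, 8}  B3 = {1, 4, 5}  B4 = {1, 8, 9}  B5 = {2, 4, 6}  B6 = {2, 3, 4}  B7 = {1, 7, 8}
Tree: B1–B2, B2–B3, B2–B4, B1–B5, B5–B6, B2–B7
The largest bag has 3 vertices, giving width 2; this decomposition certifies tw(G) ≤ 2. For the lower bound, the 3 vertices {1, 8, 9} are pairwise adjacent, and any tree decomposition puts a clique entirely inside one bag — forcing width ≥ 2. The upper and lower bounds meet at 2, so that is the treewidth.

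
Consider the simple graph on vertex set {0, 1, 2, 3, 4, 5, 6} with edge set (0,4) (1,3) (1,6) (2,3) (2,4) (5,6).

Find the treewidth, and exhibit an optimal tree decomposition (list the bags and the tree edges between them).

Every bag has size at most 2, so the width is 2 − 1 = 1 and tw(G) ≤ 1. Any graph with an edge has treewidth ≥ 1, and G has the edge 0–4. Hence tw(G) = 1 exactly.

Treewidth 1.
One such decomposition:
Bags: B1 = {0, 4}  B2 = {2, 4}  B3 = {2, 3}  B4 = {1, 3}  B5 = {1, 6}  B6 = {5, 6}
Tree: B1–B2, B2–B3, B3–B4, B4–B5, B5–B6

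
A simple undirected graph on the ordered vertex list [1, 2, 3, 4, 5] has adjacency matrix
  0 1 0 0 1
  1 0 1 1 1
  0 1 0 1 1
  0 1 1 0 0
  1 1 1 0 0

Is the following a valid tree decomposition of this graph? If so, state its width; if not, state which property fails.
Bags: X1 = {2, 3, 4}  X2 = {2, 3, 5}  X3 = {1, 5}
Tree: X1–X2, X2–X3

No — edge (2,1) lies in no bag.

A tree decomposition must satisfy three properties: every vertex lies in some bag; for every edge, both endpoints lie together in some bag; and for every vertex, the bags containing it form a connected subtree. Here edge (2,1) lies in no bag, so the decomposition is invalid.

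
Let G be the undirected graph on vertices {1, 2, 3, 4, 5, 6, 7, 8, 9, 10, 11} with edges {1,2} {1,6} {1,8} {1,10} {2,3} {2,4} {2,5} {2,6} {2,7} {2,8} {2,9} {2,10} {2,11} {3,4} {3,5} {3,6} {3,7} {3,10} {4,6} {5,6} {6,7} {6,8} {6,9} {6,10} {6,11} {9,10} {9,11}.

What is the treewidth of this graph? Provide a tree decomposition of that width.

Every bag has size at most 4, so the width is 4 − 1 = 3 and tw(G) ≤ 3. Conversely, {1, 2, 6, 8} is a clique of size 4, and the vertices of any clique must share a bag in every tree decomposition; so some bag has ≥ 4 vertices and tw(G) ≥ 3. Combining the bounds, tw(G) = 3.

Treewidth 3.
One optimal decomposition is:
Bags: B1 = {1, 2, 6, 10}  B2 = {2, 3, 6, 10}  B3 = {2, 3, 4, 6}  B4 = {2, 6, 9, 10}  B5 = {2, 3, 5, 6}  B6 = {1, 2, 6, 8}  B7 = {2, 3, 6, 7}  B8 = {2, 6, 9, 11}
Tree: B1–B2, B2–B3, B1–B4, B3–B5, B1–B6, B2–B7, B4–B8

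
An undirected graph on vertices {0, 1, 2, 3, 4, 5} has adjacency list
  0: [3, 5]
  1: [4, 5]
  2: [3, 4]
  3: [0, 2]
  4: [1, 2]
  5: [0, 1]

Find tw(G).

2

A width-2 tree decomposition is:
Bags: B1 = {2, 3, 4}  B2 = {1, 3, 4}  B3 = {1, 3, 5}  B4 = {0, 3, 5}
Tree: B1–B2, B2–B3, B3–B4
Every bag has size at most 3, so the width is 3 − 1 = 2 and tw(G) ≤ 2. Since 3–2–4–1–5–0–3 is a cycle in G, G is not acyclic. Forests are exactly the graphs of treewidth ≤ 1, so tw(G) ≥ 2. Combining the bounds, tw(G) = 2.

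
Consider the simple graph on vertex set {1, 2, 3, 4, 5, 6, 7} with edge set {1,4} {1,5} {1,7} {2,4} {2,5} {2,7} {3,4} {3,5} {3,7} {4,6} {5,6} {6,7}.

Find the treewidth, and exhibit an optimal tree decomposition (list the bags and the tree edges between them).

The largest bag has 4 vertices, giving width 3; this decomposition certifies tw(G) ≤ 3. For the lower bound: the 4 vertex sets {2,5}, {1,7}, {4}, {3} are disjoint, each induces a connected subgraph, and every pair is joined by at least one edge of G. Contracting each set to a single vertex therefore yields K_{4} as a minor, and since treewidth is minor-monotone, tw(G) ≥ tw(K_{4}) = 3. Combining the bounds, tw(G) = 3.

Treewidth 3.
One such decomposition:
Bags: B1 = {2, 4, 5, 7}  B2 = {1, 4, 5, 7}  B3 = {3, 4, 5, 7}  B4 = {4, 5, 6, 7}
Tree: B1–B2, B2–B3, B3–B4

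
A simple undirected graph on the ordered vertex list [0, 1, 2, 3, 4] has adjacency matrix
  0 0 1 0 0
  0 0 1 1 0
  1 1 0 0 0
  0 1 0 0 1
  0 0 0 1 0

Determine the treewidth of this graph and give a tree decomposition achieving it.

Every bag has size at most 2, so the width is 2 − 1 = 1 and tw(G) ≤ 1. G has an edge, so its treewidth is at least 1. The upper and lower bounds meet at 1, so that is the treewidth.

Treewidth 1.
Bags: B1 = {3, 4}  B2 = {1, 3}  B3 = {1, 2}  B4 = {0, 2}
Tree: B1–B2, B2–B3, B3–B4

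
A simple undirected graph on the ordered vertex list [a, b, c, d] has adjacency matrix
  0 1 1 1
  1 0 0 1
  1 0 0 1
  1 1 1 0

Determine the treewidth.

A width-2 tree decomposition is:
Bags: B1 = {a, b, d}  B2 = {a, c, d}
Tree: B1–B2
Each bag holds 3 vertices, so the decomposition has width 2, which upper-bounds the treewidth. Conversely, {a, c, d} is a clique of size 3, and the vertices of any clique must share a bag in every tree decomposition; so some bag has ≥ 3 vertices and tw(G) ≥ 2. The upper and lower bounds meet at 2, so that is the treewidth.

2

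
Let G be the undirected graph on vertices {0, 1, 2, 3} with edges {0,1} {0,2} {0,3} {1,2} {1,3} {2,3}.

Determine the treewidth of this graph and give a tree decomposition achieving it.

Treewidth 3.
One such decomposition:
Bags: B1 = {0, 1, 2, 3}
Tree: (single bag)

A single bag containing all 4 vertices is trivially a valid decomposition of width 3. Conversely, {0, 1, 2, 3} is a clique of size 4, and the vertices of any clique must share a bag in every tree decomposition; so some bag has ≥ 4 vertices and tw(G) ≥ 3. Hence tw(G) = 3 exactly.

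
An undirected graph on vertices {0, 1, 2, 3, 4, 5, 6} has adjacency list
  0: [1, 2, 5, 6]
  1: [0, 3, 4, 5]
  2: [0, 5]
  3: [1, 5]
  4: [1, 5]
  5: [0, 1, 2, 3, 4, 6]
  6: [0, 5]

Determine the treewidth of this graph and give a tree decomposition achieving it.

Every bag has size at most 3, so the width is 3 − 1 = 2 and tw(G) ≤ 2. On the other hand G contains the 3-clique {0, 1, 5}. A clique must lie in a single bag of any decomposition, so no decomposition can have width below 2. Combining the bounds, tw(G) = 2.

Treewidth 2.
Bags: B1 = {0, 5, 6}  B2 = {0, 1, 5}  B3 = {1, 4, 5}  B4 = {0, 2, 5}  B5 = {1, 3, 5}
Tree: B1–B2, B2–B3, B2–B4, B2–B5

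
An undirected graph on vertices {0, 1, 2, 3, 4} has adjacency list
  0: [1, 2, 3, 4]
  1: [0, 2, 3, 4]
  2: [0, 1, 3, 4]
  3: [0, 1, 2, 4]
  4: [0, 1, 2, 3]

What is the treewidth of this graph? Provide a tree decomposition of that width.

A single bag containing all 5 vertices is trivially a valid decomposition of width 4. On the other hand G contains the 5-clique {0, 1, 2, 3, 4}. A clique must lie in a single bag of any decomposition, so no decomposition can have width below 4. The upper and lower bounds meet at 4, so that is the treewidth.

Treewidth 4.
One optimal decomposition is:
Bags: B1 = {0, 1, 2, 3, 4}
Tree: (single bag)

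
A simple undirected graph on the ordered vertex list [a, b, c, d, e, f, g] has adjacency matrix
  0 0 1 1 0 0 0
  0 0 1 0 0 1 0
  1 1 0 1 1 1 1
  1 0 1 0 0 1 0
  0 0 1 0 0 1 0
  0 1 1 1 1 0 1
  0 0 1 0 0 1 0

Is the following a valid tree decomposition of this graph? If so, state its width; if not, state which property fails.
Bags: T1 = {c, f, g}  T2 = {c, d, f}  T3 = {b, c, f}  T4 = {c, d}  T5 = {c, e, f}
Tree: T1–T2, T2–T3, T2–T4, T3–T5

No — vertex a appears in no bag.

A tree decomposition must satisfy three properties: every vertex lies in some bag; for every edge, both endpoints lie together in some bag; and for every vertex, the bags containing it form a connected subtree. Here vertex a appears in no bag, so the decomposition is invalid.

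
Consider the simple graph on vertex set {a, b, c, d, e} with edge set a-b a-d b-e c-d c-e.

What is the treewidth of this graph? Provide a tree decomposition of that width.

Treewidth 2.
One such decomposition:
Bags: B1 = {c, d, e}  B2 = {b, d, e}  B3 = {a, b, d}
Tree: B1–B2, B2–B3

Every bag has size at most 3, so the width is 3 − 1 = 2 and tw(G) ≤ 2. For the lower bound, G contains the cycle d–c–e–b–a–d, so G is not a forest; only forests have treewidth ≤ 1, hence tw(G) ≥ 2. Therefore the treewidth is 2.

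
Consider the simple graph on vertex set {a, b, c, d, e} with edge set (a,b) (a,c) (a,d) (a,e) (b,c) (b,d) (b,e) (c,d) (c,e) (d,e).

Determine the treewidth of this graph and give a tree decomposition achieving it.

With just one bag of size 5, the width is 5 − 1 = 4, so tw(G) ≤ 4. Conversely, {a, b, c, d, e} is a clique of size 5, and the vertices of any clique must share a bag in every tree decomposition; so some bag has ≥ 5 vertices and tw(G) ≥ 4. Combining the bounds, tw(G) = 4.

Treewidth 4.
One such decomposition:
Bags: B1 = {a, b, c, d, e}
Tree: (single bag)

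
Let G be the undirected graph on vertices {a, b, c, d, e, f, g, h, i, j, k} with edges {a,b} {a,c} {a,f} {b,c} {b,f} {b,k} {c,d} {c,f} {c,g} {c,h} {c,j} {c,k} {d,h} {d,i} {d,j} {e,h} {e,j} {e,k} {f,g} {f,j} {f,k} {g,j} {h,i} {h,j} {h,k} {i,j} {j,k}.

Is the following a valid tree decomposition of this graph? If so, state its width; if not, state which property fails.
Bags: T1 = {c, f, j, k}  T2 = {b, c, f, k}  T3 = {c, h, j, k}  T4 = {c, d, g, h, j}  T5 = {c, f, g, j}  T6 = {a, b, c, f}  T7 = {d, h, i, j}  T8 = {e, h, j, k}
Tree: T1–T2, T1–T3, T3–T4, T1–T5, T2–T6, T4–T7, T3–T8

No — bags containing vertex g are not connected in the tree.

A tree decomposition must satisfy three properties: every vertex lies in some bag; for every edge, both endpoints lie together in some bag; and for every vertex, the bags containing it form a connected subtree. Here bags containing vertex g are not connected in the tree, so the decomposition is invalid.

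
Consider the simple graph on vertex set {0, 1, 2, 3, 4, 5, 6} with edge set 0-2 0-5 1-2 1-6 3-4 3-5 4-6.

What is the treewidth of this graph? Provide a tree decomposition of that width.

Every bag has size at most 3, so the width is 3 − 1 = 2 and tw(G) ≤ 2. Since 6–4–3–5–0–2–1–6 is a cycle in G, G is not acyclic. Forests are exactly the graphs of treewidth ≤ 1, so tw(G) ≥ 2. Combining the bounds, tw(G) = 2.

Treewidth 2.
One such decomposition:
Bags: B1 = {3, 4, 6}  B2 = {3, 5, 6}  B3 = {0, 5, 6}  B4 = {0, 2, 6}  B5 = {1, 2, 6}
Tree: B1–B2, B2–B3, B3–B4, B4–B5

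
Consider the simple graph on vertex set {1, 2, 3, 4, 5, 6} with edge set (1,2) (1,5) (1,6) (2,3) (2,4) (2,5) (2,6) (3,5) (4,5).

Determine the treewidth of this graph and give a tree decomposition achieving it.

Treewidth 2.
One such decomposition:
Bags: B1 = {1, 2, 5}  B2 = {2, 4, 5}  B3 = {1, 2, 6}  B4 = {2, 3, 5}
Tree: B1–B2, B1–B3, B1–B4

Each bag holds 3 vertices, so the decomposition has width 2, which upper-bounds the treewidth. On the other hand G contains the 3-clique {1, 2, 5}. A clique must lie in a single bag of any decomposition, so no decomposition can have width below 2. Therefore the treewidth is 2.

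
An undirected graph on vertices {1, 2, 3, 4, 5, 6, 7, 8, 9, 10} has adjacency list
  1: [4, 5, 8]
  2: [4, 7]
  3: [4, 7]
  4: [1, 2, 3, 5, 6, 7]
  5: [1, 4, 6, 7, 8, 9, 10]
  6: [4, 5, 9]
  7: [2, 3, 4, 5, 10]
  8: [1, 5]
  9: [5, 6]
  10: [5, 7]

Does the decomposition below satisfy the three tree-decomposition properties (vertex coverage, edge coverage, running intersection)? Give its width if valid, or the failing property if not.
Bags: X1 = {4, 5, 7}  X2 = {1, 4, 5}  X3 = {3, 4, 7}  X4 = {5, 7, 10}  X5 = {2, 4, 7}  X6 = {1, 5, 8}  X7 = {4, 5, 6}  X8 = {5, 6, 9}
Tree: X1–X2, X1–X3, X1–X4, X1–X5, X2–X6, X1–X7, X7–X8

Yes; width 2.

Checking the three conditions: (i) the bags cover all of {1, 2, 3, 4, 5, 6, 7, 8, 9, 10}; (ii) for each edge, some bag contains both endpoints; (iii) the bags containing any fixed vertex form a subtree. All hold, so the decomposition is valid with width 3 − 1 = 2.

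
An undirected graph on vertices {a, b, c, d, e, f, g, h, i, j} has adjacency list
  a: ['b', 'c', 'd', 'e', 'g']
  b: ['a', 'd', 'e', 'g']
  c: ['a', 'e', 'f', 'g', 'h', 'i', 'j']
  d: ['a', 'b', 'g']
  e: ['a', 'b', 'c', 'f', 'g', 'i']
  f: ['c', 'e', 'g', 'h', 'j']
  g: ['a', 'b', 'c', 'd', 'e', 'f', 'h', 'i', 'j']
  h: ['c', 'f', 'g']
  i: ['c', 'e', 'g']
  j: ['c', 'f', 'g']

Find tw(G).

A width-3 tree decomposition is:
Bags: B1 = {c, e, g, i}  B2 = {c, e, f, g}  B3 = {a, c, e, g}  B4 = {c, f, g, h}  B5 = {a, b, e, g}  B6 = {a, b, d, g}  B7 = {c, f, g, j}
Tree: B1–B2, B1–B3, B2–B4, B3–B5, B5–B6, B2–B7
Every bag has size at most 4, so the width is 4 − 1 = 3 and tw(G) ≤ 3. On the other hand G contains the 4-clique {a, b, d, g}. A clique must lie in a single bag of any decomposition, so no decomposition can have width below 3. Therefore the treewidth is 3.

3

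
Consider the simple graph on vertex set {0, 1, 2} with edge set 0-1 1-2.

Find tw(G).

A width-1 tree decomposition is:
Bags: B1 = {0, 1}  B2 = {1, 2}
Tree: B1–B2
The largest bag has 2 vertices, giving width 1; this decomposition certifies tw(G) ≤ 1. Since G has at least one edge (e.g. 1–0), it is not an edgeless graph, so tw(G) ≥ 1. The upper and lower bounds meet at 1, so that is the treewidth.

1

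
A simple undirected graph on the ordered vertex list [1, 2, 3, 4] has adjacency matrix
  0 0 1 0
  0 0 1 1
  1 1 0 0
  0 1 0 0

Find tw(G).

1

A width-1 tree decomposition is:
Bags: B1 = {2, 4}  B2 = {2, 3}  B3 = {1, 3}
Tree: B1–B2, B2–B3
The largest bag has 2 vertices, giving width 1; this decomposition certifies tw(G) ≤ 1. Since G has at least one edge (e.g. 4–2), it is not an edgeless graph, so tw(G) ≥ 1. Combining the bounds, tw(G) = 1.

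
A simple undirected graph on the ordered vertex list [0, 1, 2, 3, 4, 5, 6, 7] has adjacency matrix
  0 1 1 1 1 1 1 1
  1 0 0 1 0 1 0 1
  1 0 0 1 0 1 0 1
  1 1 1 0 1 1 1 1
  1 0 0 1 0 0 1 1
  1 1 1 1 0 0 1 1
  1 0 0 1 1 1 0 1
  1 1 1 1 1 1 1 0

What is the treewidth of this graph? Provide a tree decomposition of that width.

Treewidth 4.
One such decomposition:
Bags: B1 = {0, 2, 3, 5, 7}  B2 = {0, 3, 5, 6, 7}  B3 = {0, 1, 3, 5, 7}  B4 = {0, 3, 4, 6, 7}
Tree: B1–B2, B2–B3, B2–B4

The largest bag has 5 vertices, giving width 4; this decomposition certifies tw(G) ≤ 4. On the other hand G contains the 5-clique {0, 3, 4, 6, 7}. A clique must lie in a single bag of any decomposition, so no decomposition can have width below 4. Therefore the treewidth is 4.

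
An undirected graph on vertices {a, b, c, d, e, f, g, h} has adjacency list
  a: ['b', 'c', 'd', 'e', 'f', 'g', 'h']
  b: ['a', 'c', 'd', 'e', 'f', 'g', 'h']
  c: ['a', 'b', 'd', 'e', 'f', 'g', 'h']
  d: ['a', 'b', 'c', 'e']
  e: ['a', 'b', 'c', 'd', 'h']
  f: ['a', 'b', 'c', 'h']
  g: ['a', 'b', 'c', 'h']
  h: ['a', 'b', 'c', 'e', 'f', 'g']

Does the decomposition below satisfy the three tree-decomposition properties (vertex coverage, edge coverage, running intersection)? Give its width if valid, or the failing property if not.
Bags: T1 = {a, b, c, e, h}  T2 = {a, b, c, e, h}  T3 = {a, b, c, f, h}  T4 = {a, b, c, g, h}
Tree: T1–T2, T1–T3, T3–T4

No — vertex d appears in no bag.

A tree decomposition must satisfy three properties: every vertex lies in some bag; for every edge, both endpoints lie together in some bag; and for every vertex, the bags containing it form a connected subtree. Here vertex d appears in no bag, so the decomposition is invalid.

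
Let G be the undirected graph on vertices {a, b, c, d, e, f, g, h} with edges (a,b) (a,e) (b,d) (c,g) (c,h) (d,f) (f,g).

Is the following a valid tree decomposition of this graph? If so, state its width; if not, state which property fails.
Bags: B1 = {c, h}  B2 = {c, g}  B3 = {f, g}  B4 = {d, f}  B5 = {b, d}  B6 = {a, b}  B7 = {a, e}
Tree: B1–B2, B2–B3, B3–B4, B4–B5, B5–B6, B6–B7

Vertex coverage: the bags together contain {a, b, c, d, e, f, g, h}, the full vertex set. Edge coverage: each edge of G has both endpoints in at least one bag. Running intersection: for every vertex, the bags containing it form a connected subtree. All three properties hold, so this is a valid tree decomposition of width max|bag| − 1 = 1, and hence tw(G) ≤ 1.

Yes; width 1.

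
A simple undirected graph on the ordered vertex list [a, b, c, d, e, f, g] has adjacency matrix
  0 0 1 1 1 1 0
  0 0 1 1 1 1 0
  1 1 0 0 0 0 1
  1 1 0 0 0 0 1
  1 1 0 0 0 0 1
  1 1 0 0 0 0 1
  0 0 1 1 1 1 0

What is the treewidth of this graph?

A width-3 tree decomposition is:
Bags: B1 = {a, b, d, g}  B2 = {a, b, f, g}  B3 = {a, b, c, g}  B4 = {a, b, e, g}
Tree: B1–B2, B2–B3, B3–B4
The largest bag has 4 vertices, giving width 3; this decomposition certifies tw(G) ≤ 3. For the lower bound: the 4 vertex sets {a,d}, {f,g}, {b}, {c} are disjoint, each induces a connected subgraph, and every pair is joined by at least one edge of G. Contracting each set to a single vertex therefore yields K_{4} as a minor, and since treewidth is minor-monotone, tw(G) ≥ tw(K_{4}) = 3. Combining the bounds, tw(G) = 3.

3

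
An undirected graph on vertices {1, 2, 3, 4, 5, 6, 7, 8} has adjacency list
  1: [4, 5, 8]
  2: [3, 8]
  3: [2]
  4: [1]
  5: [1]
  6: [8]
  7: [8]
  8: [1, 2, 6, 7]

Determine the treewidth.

A width-1 tree decomposition is:
Bags: B1 = {7, 8}  B2 = {1, 8}  B3 = {2, 8}  B4 = {2, 3}  B5 = {6, 8}  B6 = {1, 5}  B7 = {1, 4}
Tree: B1–B2, B1–B3, B3–B4, B1–B5, B2–B6, B6–B7
The largest bag has 2 vertices, giving width 1; this decomposition certifies tw(G) ≤ 1. Any graph with an edge has treewidth ≥ 1, and G has the edge 7–8. Combining the bounds, tw(G) = 1.

1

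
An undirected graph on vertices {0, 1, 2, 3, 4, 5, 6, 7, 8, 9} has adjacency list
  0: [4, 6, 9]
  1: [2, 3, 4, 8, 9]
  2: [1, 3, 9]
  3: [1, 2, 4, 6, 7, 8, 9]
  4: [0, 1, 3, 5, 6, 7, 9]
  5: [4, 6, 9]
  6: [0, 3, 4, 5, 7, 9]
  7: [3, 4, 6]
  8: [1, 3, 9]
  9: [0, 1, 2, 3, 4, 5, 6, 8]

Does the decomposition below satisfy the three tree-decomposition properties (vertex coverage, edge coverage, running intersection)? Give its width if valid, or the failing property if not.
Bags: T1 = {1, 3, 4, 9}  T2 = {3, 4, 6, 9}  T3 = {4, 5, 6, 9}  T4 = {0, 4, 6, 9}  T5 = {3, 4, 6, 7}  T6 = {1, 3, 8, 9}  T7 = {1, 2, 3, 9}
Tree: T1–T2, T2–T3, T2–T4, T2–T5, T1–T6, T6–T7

Yes; width 3.

Vertex coverage: the bags together contain {0, 1, 2, 3, 4, 5, 6, 7, 8, 9}, the full vertex set. Edge coverage: each edge of G has both endpoints in at least one bag. Running intersection: for every vertex, the bags containing it form a connected subtree. All three properties hold, so this is a valid tree decomposition of width max|bag| − 1 = 3, and hence tw(G) ≤ 3.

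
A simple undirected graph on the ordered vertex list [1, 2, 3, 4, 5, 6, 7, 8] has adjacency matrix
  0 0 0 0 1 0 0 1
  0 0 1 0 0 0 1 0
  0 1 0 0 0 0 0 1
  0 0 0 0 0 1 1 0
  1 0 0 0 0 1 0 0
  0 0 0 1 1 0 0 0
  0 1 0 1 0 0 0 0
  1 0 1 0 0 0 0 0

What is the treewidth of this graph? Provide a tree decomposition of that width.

Every bag has size at most 3, so the width is 3 − 1 = 2 and tw(G) ≤ 2. The edges 4–6–5–1–8–3–2–7–4 form a cycle, so G is not a tree and its treewidth is at least 2. Therefore the treewidth is 2.

Treewidth 2.
One such decomposition:
Bags: B1 = {4, 5, 6}  B2 = {1, 4, 5}  B3 = {1, 4, 8}  B4 = {3, 4, 8}  B5 = {2, 3, 4}  B6 = {2, 4, 7}
Tree: B1–B2, B2–B3, B3–B4, B4–B5, B5–B6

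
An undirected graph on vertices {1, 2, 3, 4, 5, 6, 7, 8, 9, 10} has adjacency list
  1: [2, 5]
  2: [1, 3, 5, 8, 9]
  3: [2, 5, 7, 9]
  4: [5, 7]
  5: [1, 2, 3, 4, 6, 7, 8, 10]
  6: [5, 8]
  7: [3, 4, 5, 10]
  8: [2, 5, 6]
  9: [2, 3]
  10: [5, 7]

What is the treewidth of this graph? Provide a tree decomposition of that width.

Treewidth 2.
One optimal decomposition is:
Bags: B1 = {2, 5, 8}  B2 = {2, 3, 5}  B3 = {3, 5, 7}  B4 = {4, 5, 7}  B5 = {2, 3, 9}  B6 = {5, 6, 8}  B7 = {5, 7, 10}  B8 = {1, 2, 5}
Tree: B1–B2, B2–B3, B3–B4, B2–B5, B1–B6, B4–B7, B1–B8

Each bag holds 3 vertices, so the decomposition has width 2, which upper-bounds the treewidth. On the other hand G contains the 3-clique {2, 3, 9}. A clique must lie in a single bag of any decomposition, so no decomposition can have width below 2. Hence tw(G) = 2 exactly.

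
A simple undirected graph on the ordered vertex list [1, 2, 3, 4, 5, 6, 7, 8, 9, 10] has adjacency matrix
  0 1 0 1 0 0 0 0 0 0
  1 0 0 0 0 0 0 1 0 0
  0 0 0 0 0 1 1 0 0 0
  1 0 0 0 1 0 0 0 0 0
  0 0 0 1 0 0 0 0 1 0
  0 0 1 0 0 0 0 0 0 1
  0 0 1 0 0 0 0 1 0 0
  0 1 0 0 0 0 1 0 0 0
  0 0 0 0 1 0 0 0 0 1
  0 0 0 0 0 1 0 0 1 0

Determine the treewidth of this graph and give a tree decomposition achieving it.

Treewidth 2.
One optimal decomposition is:
Bags: B1 = {1, 2, 8}  B2 = {1, 7, 8}  B3 = {1, 3, 7}  B4 = {1, 3, 6}  B5 = {1, 6, 10}  B6 = {1, 9, 10}  B7 = {1, 5, 9}  B8 = {1, 4, 5}
Tree: B1–B2, B2–B3, B3–B4, B4–B5, B5–B6, B6–B7, B7–B8

Each bag holds 3 vertices, so the decomposition has width 2, which upper-bounds the treewidth. The edges 1–2–8–7–3–6–10–9–5–4–1 form a cycle, so G is not a tree and its treewidth is at least 2. The upper and lower bounds meet at 2, so that is the treewidth.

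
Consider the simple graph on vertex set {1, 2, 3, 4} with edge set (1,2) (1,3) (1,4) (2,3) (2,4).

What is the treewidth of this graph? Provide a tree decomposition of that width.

Treewidth 2.
Bags: B1 = {1, 2, 4}  B2 = {1, 2, 3}
Tree: B1–B2

Every bag has size at most 3, so the width is 3 − 1 = 2 and tw(G) ≤ 2. For the lower bound, the 3 vertices {1, 2, 3} are pairwise adjacent, and any tree decomposition puts a clique entirely inside one bag — forcing width ≥ 2. Therefore the treewidth is 2.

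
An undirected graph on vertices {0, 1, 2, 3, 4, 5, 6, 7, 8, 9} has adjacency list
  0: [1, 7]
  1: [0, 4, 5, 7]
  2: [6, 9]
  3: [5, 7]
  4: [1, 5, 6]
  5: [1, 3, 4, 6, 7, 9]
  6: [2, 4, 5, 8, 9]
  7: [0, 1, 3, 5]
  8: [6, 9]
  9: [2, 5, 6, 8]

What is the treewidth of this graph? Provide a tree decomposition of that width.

Treewidth 2.
One optimal decomposition is:
Bags: B1 = {2, 6, 9}  B2 = {5, 6, 9}  B3 = {4, 5, 6}  B4 = {1, 4, 5}  B5 = {6, 8, 9}  B6 = {1, 5, 7}  B7 = {3, 5, 7}  B8 = {0, 1, 7}
Tree: B1–B2, B2–B3, B3–B4, B1–B5, B4–B6, B6–B7, B6–B8

The largest bag has 3 vertices, giving width 2; this decomposition certifies tw(G) ≤ 2. On the other hand G contains the 3-clique {0, 1, 7}. A clique must lie in a single bag of any decomposition, so no decomposition can have width below 2. Therefore the treewidth is 2.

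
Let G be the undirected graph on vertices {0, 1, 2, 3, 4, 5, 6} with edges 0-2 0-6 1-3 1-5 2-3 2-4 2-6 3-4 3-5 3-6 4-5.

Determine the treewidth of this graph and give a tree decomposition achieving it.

Every bag has size at most 3, so the width is 3 − 1 = 2 and tw(G) ≤ 2. On the other hand G contains the 3-clique {0, 2, 6}. A clique must lie in a single bag of any decomposition, so no decomposition can have width below 2. The upper and lower bounds meet at 2, so that is the treewidth.

Treewidth 2.
One optimal decomposition is:
Bags: B1 = {3, 4, 5}  B2 = {2, 3, 4}  B3 = {2, 3, 6}  B4 = {1, 3, 5}  B5 = {0, 2, 6}
Tree: B1–B2, B2–B3, B1–B4, B3–B5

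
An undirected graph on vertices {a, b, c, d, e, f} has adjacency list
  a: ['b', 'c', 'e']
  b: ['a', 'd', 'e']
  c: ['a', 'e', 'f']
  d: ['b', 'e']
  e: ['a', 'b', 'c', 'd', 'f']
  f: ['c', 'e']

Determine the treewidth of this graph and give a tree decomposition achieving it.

Every bag has size at most 3, so the width is 3 − 1 = 2 and tw(G) ≤ 2. On the other hand G contains the 3-clique {a, c, e}. A clique must lie in a single bag of any decomposition, so no decomposition can have width below 2. The upper and lower bounds meet at 2, so that is the treewidth.

Treewidth 2.
Bags: B1 = {a, b, e}  B2 = {a, c, e}  B3 = {c, e, f}  B4 = {b, d, e}
Tree: B1–B2, B2–B3, B1–B4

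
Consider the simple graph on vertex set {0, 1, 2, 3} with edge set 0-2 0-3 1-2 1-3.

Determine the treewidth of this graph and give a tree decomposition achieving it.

Treewidth 2.
Bags: B1 = {0, 1, 2}  B2 = {0, 1, 3}
Tree: B1–B2

The largest bag has 3 vertices, giving width 2; this decomposition certifies tw(G) ≤ 2. The edges 1–2–0–3–1 form a cycle, so G is not a tree and its treewidth is at least 2. Hence tw(G) = 2 exactly.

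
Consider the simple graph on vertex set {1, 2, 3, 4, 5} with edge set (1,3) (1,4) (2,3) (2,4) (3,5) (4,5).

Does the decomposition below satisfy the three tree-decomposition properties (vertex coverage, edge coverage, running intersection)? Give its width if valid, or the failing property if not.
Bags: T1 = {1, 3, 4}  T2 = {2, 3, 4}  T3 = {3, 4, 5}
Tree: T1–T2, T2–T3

Yes; width 2.

Every vertex of G appears in some bag (union = {1, 2, 3, 4, 5}); every edge is covered by a bag; and for each vertex v the set of bags containing v is connected in the bag tree. The decomposition is therefore valid. The largest bag has 3 vertices, so the width is 2.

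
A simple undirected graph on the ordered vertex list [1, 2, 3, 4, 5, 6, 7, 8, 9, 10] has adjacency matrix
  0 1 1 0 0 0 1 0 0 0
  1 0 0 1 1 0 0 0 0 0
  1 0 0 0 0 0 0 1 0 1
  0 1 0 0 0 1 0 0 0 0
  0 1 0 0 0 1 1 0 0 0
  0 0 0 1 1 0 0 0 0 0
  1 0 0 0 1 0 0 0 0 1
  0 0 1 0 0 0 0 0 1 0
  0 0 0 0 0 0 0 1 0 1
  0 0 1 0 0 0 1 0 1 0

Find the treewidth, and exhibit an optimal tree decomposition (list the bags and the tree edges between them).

Every bag has size at most 3, so the width is 3 − 1 = 2 and tw(G) ≤ 2. Since 4–6–5–2–4 is a cycle in G, G is not acyclic. Forests are exactly the graphs of treewidth ≤ 1, so tw(G) ≥ 2. Therefore the treewidth is 2.

Treewidth 2.
One optimal decomposition is:
Bags: B1 = {2, 4, 6}  B2 = {2, 5, 6}  B3 = {1, 2, 5}  B4 = {1, 5, 7}  B5 = {1, 3, 7}  B6 = {3, 7, 10}  B7 = {3, 8, 10}  B8 = {8, 9, 10}
Tree: B1–B2, B2–B3, B3–B4, B4–B5, B5–B6, B6–B7, B7–B8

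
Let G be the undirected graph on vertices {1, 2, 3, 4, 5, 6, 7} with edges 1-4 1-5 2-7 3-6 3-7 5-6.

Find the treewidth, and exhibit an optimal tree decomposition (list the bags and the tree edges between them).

Treewidth 1.
Bags: B1 = {2, 7}  B2 = {3, 7}  B3 = {3, 6}  B4 = {5, 6}  B5 = {1, 5}  B6 = {1, 4}
Tree: B1–B2, B2–B3, B3–B4, B4–B5, B5–B6

The largest bag has 2 vertices, giving width 1; this decomposition certifies tw(G) ≤ 1. Any graph with an edge has treewidth ≥ 1, and G has the edge 2–7. Combining the bounds, tw(G) = 1.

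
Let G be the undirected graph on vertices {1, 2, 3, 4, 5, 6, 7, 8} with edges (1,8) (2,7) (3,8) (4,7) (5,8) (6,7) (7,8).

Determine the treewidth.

1

A width-1 tree decomposition is:
Bags: B1 = {1, 8}  B2 = {7, 8}  B3 = {2, 7}  B4 = {4, 7}  B5 = {3, 8}  B6 = {6, 7}  B7 = {5, 8}
Tree: B1–B2, B2–B3, B3–B4, B2–B5, B3–B6, B5–B7
Every bag has size at most 2, so the width is 2 − 1 = 1 and tw(G) ≤ 1. Since G has at least one edge (e.g. 1–8), it is not an edgeless graph, so tw(G) ≥ 1. Combining the bounds, tw(G) = 1.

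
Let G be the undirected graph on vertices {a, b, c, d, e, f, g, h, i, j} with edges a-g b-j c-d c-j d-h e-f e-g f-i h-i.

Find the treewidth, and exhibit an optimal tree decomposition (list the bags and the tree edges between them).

Each bag holds 2 vertices, so the decomposition has width 1, which upper-bounds the treewidth. G has an edge, so its treewidth is at least 1. Hence tw(G) = 1 exactly.

Treewidth 1.
One such decomposition:
Bags: B1 = {a, g}  B2 = {e, g}  B3 = {e, f}  B4 = {f, i}  B5 = {h, i}  B6 = {d, h}  B7 = {c, d}  B8 = {c, j}  B9 = {b, j}
Tree: B1–B2, B2–B3, B3–B4, B4–B5, B5–B6, B6–B7, B7–B8, B8–B9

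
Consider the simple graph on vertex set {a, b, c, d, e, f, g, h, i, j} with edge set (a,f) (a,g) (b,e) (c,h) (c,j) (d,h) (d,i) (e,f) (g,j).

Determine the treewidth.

1

A width-1 tree decomposition is:
Bags: B1 = {b, e}  B2 = {e, f}  B3 = {a, f}  B4 = {a, g}  B5 = {g, j}  B6 = {c, j}  B7 = {c, h}  B8 = {d, h}  B9 = {d, i}
Tree: B1–B2, B2–B3, B3–B4, B4–B5, B5–B6, B6–B7, B7–B8, B8–B9
Each bag holds 2 vertices, so the decomposition has width 1, which upper-bounds the treewidth. Since G has at least one edge (e.g. b–e), it is not an edgeless graph, so tw(G) ≥ 1. Therefore the treewidth is 1.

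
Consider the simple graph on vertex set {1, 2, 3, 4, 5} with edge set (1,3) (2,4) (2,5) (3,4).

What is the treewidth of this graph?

A width-1 tree decomposition is:
Bags: B1 = {1, 3}  B2 = {3, 4}  B3 = {2, 4}  B4 = {2, 5}
Tree: B1–B2, B2–B3, B3–B4
The largest bag has 2 vertices, giving width 1; this decomposition certifies tw(G) ≤ 1. Any graph with an edge has treewidth ≥ 1, and G has the edge 1–3. Combining the bounds, tw(G) = 1.

1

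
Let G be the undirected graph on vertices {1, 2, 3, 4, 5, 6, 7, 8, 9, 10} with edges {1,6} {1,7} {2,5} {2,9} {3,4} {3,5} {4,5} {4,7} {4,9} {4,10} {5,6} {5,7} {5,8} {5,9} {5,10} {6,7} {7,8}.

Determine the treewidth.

2

A width-2 tree decomposition is:
Bags: B1 = {4, 5, 7}  B2 = {4, 5, 9}  B3 = {3, 4, 5}  B4 = {5, 6, 7}  B5 = {1, 6, 7}  B6 = {2, 5, 9}  B7 = {5, 7, 8}  B8 = {4, 5, 10}
Tree: B1–B2, B2–B3, B1–B4, B4–B5, B2–B6, B4–B7, B3–B8
Each bag holds 3 vertices, so the decomposition has width 2, which upper-bounds the treewidth. For the lower bound, the 3 vertices {1, 6, 7} are pairwise adjacent, and any tree decomposition puts a clique entirely inside one bag — forcing width ≥ 2. Combining the bounds, tw(G) = 2.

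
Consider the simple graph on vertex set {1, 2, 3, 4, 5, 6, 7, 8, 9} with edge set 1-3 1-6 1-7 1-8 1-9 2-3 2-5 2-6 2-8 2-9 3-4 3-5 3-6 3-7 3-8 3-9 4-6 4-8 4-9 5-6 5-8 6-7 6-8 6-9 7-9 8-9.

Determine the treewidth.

A width-4 tree decomposition is:
Bags: B1 = {1, 3, 6, 7, 9}  B2 = {1, 3, 6, 8, 9}  B3 = {2, 3, 6, 8, 9}  B4 = {3, 4, 6, 8, 9}  B5 = {2, 3, 5, 6, 8}
Tree: B1–B2, B2–B3, B2–B4, B3–B5
The largest bag has 5 vertices, giving width 4; this decomposition certifies tw(G) ≤ 4. Conversely, {1, 3, 6, 8, 9} is a clique of size 5, and the vertices of any clique must share a bag in every tree decomposition; so some bag has ≥ 5 vertices and tw(G) ≥ 4. Hence tw(G) = 4 exactly.

4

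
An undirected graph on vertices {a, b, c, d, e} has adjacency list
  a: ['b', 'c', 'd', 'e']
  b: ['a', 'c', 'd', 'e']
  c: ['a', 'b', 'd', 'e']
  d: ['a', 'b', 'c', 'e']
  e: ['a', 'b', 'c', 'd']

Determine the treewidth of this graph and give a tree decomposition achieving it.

Treewidth 4.
One such decomposition:
Bags: B1 = {a, b, c, d, e}
Tree: (single bag)

With just one bag of size 5, the width is 5 − 1 = 4, so tw(G) ≤ 4. On the other hand G contains the 5-clique {a, b, c, d, e}. A clique must lie in a single bag of any decomposition, so no decomposition can have width below 4. The upper and lower bounds meet at 4, so that is the treewidth.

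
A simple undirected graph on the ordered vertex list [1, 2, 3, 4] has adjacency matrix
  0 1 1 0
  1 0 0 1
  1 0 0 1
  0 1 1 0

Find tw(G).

2

A width-2 tree decomposition is:
Bags: B1 = {1, 3, 4}  B2 = {1, 2, 4}
Tree: B1–B2
Each bag holds 3 vertices, so the decomposition has width 2, which upper-bounds the treewidth. For the lower bound, G contains the cycle 4–3–1–2–4, so G is not a forest; only forests have treewidth ≤ 1, hence tw(G) ≥ 2. The upper and lower bounds meet at 2, so that is the treewidth.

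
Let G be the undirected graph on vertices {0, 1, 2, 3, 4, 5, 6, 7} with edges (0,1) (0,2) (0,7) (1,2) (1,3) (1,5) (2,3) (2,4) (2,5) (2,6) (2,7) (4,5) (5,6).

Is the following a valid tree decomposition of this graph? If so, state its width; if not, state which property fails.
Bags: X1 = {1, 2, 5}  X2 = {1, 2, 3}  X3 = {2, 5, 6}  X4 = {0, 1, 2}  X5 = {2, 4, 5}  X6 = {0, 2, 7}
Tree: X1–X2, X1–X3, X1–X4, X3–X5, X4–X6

Yes; width 2.

Every vertex of G appears in some bag (union = {0, 1, 2, 3, 4, 5, 6, 7}); every edge is covered by a bag; and for each vertex v the set of bags containing v is connected in the bag tree. The decomposition is therefore valid. The largest bag has 3 vertices, so the width is 2.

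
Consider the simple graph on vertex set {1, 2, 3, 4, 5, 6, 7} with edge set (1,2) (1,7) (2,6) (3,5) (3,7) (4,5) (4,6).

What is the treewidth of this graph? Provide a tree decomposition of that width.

Every bag has size at most 3, so the width is 3 − 1 = 2 and tw(G) ≤ 2. The edges 5–3–7–1–2–6–4–5 form a cycle, so G is not a tree and its treewidth is at least 2. Combining the bounds, tw(G) = 2.

Treewidth 2.
One optimal decomposition is:
Bags: B1 = {3, 5, 7}  B2 = {1, 5, 7}  B3 = {1, 2, 5}  B4 = {2, 5, 6}  B5 = {4, 5, 6}
Tree: B1–B2, B2–B3, B3–B4, B4–B5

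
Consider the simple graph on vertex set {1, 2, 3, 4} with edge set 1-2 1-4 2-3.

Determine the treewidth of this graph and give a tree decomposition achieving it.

The largest bag has 2 vertices, giving width 1; this decomposition certifies tw(G) ≤ 1. Since G has at least one edge (e.g. 4–1), it is not an edgeless graph, so tw(G) ≥ 1. Hence tw(G) = 1 exactly.

Treewidth 1.
Bags: B1 = {1, 4}  B2 = {1, 2}  B3 = {2, 3}
Tree: B1–B2, B2–B3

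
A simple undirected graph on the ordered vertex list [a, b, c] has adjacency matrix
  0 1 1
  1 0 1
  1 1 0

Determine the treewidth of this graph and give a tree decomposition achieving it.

With just one bag of size 3, the width is 3 − 1 = 2, so tw(G) ≤ 2. Conversely, {a, b, c} is a clique of size 3, and the vertices of any clique must share a bag in every tree decomposition; so some bag has ≥ 3 vertices and tw(G) ≥ 2. The upper and lower bounds meet at 2, so that is the treewidth.

Treewidth 2.
Bags: B1 = {a, b, c}
Tree: (single bag)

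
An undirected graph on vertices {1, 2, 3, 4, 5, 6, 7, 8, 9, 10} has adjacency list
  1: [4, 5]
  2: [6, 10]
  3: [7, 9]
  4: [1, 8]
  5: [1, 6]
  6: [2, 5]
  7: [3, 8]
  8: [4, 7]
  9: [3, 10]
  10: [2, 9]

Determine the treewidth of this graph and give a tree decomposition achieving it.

Treewidth 2.
Bags: B1 = {3, 9, 10}  B2 = {3, 7, 10}  B3 = {7, 8, 10}  B4 = {4, 8, 10}  B5 = {1, 4, 10}  B6 = {1, 5, 10}  B7 = {5, 6, 10}  B8 = {2, 6, 10}
Tree: B1–B2, B2–B3, B3–B4, B4–B5, B5–B6, B6–B7, B7–B8

Each bag holds 3 vertices, so the decomposition has width 2, which upper-bounds the treewidth. The edges 10–9–3–7–8–4–1–5–6–2–10 form a cycle, so G is not a tree and its treewidth is at least 2. The upper and lower bounds meet at 2, so that is the treewidth.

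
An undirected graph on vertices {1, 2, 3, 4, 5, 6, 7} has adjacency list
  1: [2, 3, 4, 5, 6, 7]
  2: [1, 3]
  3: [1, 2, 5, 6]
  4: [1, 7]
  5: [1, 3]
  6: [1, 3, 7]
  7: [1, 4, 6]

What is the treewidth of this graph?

A width-2 tree decomposition is:
Bags: B1 = {1, 6, 7}  B2 = {1, 3, 6}  B3 = {1, 4, 7}  B4 = {1, 3, 5}  B5 = {1, 2, 3}
Tree: B1–B2, B1–B3, B2–B4, B4–B5
The largest bag has 3 vertices, giving width 2; this decomposition certifies tw(G) ≤ 2. Conversely, {1, 2, 3} is a clique of size 3, and the vertices of any clique must share a bag in every tree decomposition; so some bag has ≥ 3 vertices and tw(G) ≥ 2. The upper and lower bounds meet at 2, so that is the treewidth.

2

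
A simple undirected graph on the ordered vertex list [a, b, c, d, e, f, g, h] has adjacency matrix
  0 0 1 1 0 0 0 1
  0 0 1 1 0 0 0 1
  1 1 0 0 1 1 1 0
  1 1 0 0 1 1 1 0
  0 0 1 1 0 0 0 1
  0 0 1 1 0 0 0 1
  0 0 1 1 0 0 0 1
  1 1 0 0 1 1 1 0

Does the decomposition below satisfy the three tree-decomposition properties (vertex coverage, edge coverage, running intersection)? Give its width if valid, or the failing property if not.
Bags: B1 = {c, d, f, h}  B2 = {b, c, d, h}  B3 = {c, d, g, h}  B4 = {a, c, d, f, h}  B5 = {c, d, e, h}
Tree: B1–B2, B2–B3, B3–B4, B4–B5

A tree decomposition must satisfy three properties: every vertex lies in some bag; for every edge, both endpoints lie together in some bag; and for every vertex, the bags containing it form a connected subtree. Here bags containing vertex f are not connected in the tree, so the decomposition is invalid.

No — bags containing vertex f are not connected in the tree.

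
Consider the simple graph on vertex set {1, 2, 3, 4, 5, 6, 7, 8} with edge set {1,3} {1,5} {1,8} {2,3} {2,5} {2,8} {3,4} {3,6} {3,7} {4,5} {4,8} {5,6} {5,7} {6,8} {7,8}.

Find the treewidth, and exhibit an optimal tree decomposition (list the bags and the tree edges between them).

Treewidth 3.
Bags: B1 = {3, 5, 7, 8}  B2 = {1, 3, 5, 8}  B3 = {3, 4, 5, 8}  B4 = {2, 3, 5, 8}  B5 = {3, 5, 6, 8}
Tree: B1–B2, B2–B3, B3–B4, B4–B5

The largest bag has 4 vertices, giving width 3; this decomposition certifies tw(G) ≤ 3. For the lower bound: the 4 vertex sets {5,7}, {1,8}, {3}, {4} are disjoint, each induces a connected subgraph, and every pair is joined by at least one edge of G. Contracting each set to a single vertex therefore yields K_{4} as a minor, and since treewidth is minor-monotone, tw(G) ≥ tw(K_{4}) = 3. Hence tw(G) = 3 exactly.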